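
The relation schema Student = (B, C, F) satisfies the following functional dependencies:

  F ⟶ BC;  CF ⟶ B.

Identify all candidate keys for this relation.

F

{F}⁺: F→BC adds B, C → {B, C, F}.
No other minimal superkey exists.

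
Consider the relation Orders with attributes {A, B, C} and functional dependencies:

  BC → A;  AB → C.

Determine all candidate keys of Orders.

Attribute B never appears on the right-hand side of any dependency, so B must belong to every candidate key.
{B}⁺ = {B}, which is not all of the schema, so we must add further attributes.
{A, B}⁺: AB→C adds C → {A, B, C}. Minimal: {B}⁺ = {B}; {A}⁺ = {A} — none reach the full schema.
{B, C}⁺: BC→A adds A → {A, B, C}. Minimal: {C}⁺ = {C}; {B}⁺ = {B} — none reach the full schema.
Any other superkey contains one of these as a subset, so there are no further candidate keys.

{A, B}, {B, C}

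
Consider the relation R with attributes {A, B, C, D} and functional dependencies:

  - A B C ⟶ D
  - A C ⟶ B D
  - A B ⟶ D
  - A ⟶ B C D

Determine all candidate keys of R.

Attribute A never appears on the right-hand side of any dependency, so A must belong to every candidate key.
{A}⁺ = {A, B, C, D}, which is all of the schema, so {A} is the only candidate key.

A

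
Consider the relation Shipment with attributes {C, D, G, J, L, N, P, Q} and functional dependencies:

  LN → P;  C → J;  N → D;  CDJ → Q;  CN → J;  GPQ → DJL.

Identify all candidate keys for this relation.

Attributes C, G, N never appear on any right-hand side, so every candidate key must contain {C, G, N}.
{C, G, N}⁺ = {C, D, G, J, N, Q}, which is not all of the schema, so we must add further attributes.
{C, G, L, N}⁺: LN→P adds P; C→J adds J; N→D adds D; CDJ→Q adds Q → {C, D, G, J, L, N, P, Q}. Minimal: {G, L, N}⁺ = {D, G, L, N, P}; {C, L, N}⁺ = {C, D, J, L, N, P, Q}; {C, G, N}⁺ = {C, D, G, J, N, Q}; … — none reach the full schema.
{C, G, N, P}⁺: C→J adds J; N→D adds D; CDJ→Q adds Q; GPQ→DJL adds L → {C, D, G, J, L, N, P, Q}. Minimal: {G, N, P}⁺ = {D, G, N, P}; {C, N, P}⁺ = {C, D, J, N, P, Q}; {C, G, P}⁺ = {C, G, J, P}; … — none reach the full schema.
Any other superkey contains one of these as a subset, so there are no further candidate keys.

(C, G, L, N), (C, G, N, P)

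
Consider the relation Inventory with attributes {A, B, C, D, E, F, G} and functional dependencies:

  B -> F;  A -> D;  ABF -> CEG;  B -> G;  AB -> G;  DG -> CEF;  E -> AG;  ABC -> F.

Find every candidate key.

(A, B), (B, D), (B, E)

Attribute B never appears on the right-hand side of any dependency, so B must belong to every candidate key.
{B}⁺ = {B, F, G}, which is not all of the schema, so we must add further attributes.
{A, B}⁺: B→F adds F; A→D adds D; ABF→CEG adds C, E, G → {A, B, C, D, E, F, G}. Minimal: {B}⁺ = {B, F, G}; {A}⁺ = {A, D} — none reach the full schema.
{B, D}⁺: B→F adds F; B→G adds G; DG→CEF adds C, E; E→AG adds A → {A, B, C, D, E, F, G}. Minimal: {D}⁺ = {D}; {B}⁺ = {B, F, G} — none reach the full schema.
{B, E}⁺: B→F adds F; B→G adds G; E→AG adds A; A→D adds D; ABF→CEG adds C → {A, B, C, D, E, F, G}. Minimal: {E}⁺ = {A, C, D, E, F, G}; {B}⁺ = {B, F, G} — none reach the full schema.
Any other superkey contains one of these as a subset, so there are no further candidate keys.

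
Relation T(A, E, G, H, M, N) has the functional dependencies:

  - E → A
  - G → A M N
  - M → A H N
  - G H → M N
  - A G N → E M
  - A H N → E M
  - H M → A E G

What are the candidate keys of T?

{G}⁺: G→AMN adds A, M, N; M→AHN adds H; AGN→EM adds E → {A, E, G, H, M, N}.
{M}⁺: M→AHN adds A, H, N; AHN→EM adds E; HM→AEG adds G → {A, E, G, H, M, N}.
{A, H, N}⁺: AHN→EM adds E, M; HM→AEG adds G → {A, E, G, H, M, N}. Minimal: {H, N}⁺ = {H, N}; {A, N}⁺ = {A, N}; {A, H}⁺ = {A, H} — none reach the full schema.
{E, H, N}⁺: E→A adds A; AHN→EM adds M; HM→AEG adds G → {A, E, G, H, M, N}. Minimal: {H, N}⁺ = {H, N}; {E, N}⁺ = {A, E, N}; {E, H}⁺ = {A, E, H} — none reach the full schema.
Any other superkey contains one of these as a subset, so there are no further candidate keys.

{G}, {M}, {A, H, N}, {E, H, N}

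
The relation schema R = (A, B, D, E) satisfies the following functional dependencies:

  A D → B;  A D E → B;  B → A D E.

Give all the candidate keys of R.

(B), (A, D)

{B}⁺: B→ADE adds A, D, E → {A, B, D, E}.
{A, D}⁺: AD→B adds B; B→ADE adds E → {A, B, D, E}. Minimal: {D}⁺ = {D}; {A}⁺ = {A} — none reach the full schema.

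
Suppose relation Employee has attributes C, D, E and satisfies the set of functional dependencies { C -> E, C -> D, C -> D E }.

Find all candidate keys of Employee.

Attribute C never appears on the right-hand side of any dependency, so C must belong to every candidate key.
{C}⁺ = {C, D, E}, which is all of the schema, so {C} is the only candidate key.

{C}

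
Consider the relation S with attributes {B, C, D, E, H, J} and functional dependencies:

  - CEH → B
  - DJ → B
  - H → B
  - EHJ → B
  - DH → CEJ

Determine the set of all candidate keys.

(D, H)

Attributes D, H never appear on any right-hand side, so every candidate key must contain {D, H}.
{D, H}⁺ = {B, C, D, E, H, J}, which is all of the schema, so {D, H} is the only candidate key.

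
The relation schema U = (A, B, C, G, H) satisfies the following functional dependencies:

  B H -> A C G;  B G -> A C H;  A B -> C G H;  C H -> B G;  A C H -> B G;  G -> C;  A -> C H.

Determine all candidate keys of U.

{A}; {B, G}; {B, H}; {C, H}; {G, H}

{A}⁺: A→CH adds C, H; CH→BG adds B, G → {A, B, C, G, H}.
{B, G}⁺: BG→ACH adds A, C, H → {A, B, C, G, H}.
{B, H}⁺: BH→ACG adds A, C, G → {A, B, C, G, H}.
{C, H}⁺: CH→BG adds B, G; BH→ACG adds A → {A, B, C, G, H}.
{G, H}⁺: G→C adds C; CH→BG adds B; BH→ACG adds A → {A, B, C, G, H}.
Any other superkey contains one of these as a subset, so there are no further candidate keys.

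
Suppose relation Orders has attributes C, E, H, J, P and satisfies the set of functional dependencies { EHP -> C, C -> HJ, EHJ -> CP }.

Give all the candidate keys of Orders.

Attribute E never appears on the right-hand side of any dependency, so E must belong to every candidate key.
{E}⁺ = {E}, which is not all of the schema, so we must add further attributes.
{C, E}⁺: C→HJ adds H, J; EHJ→CP adds P → {C, E, H, J, P}.
{E, H, J}⁺: EHJ→CP adds C, P → {C, E, H, J, P}.
{E, H, P}⁺: EHP→C adds C; C→HJ adds J → {C, E, H, J, P}.

{C, E}, {E, H, J}, {E, H, P}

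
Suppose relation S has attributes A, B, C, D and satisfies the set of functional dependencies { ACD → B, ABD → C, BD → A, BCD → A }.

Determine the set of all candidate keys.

BD, ACD

Attribute D never appears on the right-hand side of any dependency, so D must belong to every candidate key.
{D}⁺ = {D}, which is not all of the schema, so we must add further attributes.
{B, D}⁺: BD→A adds A; ABD→C adds C → {A, B, C, D}. Minimal: {D}⁺ = {D}; {B}⁺ = {B} — none reach the full schema.
{A, C, D}⁺: ACD→B adds B → {A, B, C, D}. Minimal: {C, D}⁺ = {C, D}; {A, D}⁺ = {A, D}; {A, C}⁺ = {A, C} — none reach the full schema.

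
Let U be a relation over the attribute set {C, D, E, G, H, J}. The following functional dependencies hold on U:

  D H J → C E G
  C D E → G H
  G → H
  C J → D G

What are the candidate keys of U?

{C, J}⁺: CJ→DG adds D, G; G→H adds H; DHJ→CEG adds E → {C, D, E, G, H, J}.
{D, G, J}⁺: G→H adds H; DHJ→CEG adds C, E → {C, D, E, G, H, J}.
{D, H, J}⁺: DHJ→CEG adds C, E, G → {C, D, E, G, H, J}.
Any other superkey contains one of these as a subset, so there are no further candidate keys.

CJ, DGJ, DHJ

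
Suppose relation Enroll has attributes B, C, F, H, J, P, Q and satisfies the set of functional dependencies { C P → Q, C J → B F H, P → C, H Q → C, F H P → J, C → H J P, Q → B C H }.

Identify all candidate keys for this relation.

{C}, {P}, {Q}

{C}⁺: C→HJP adds H, J, P; CP→Q adds Q; CJ→BFH adds B, F → {B, C, F, H, J, P, Q}.
{P}⁺: P→C adds C; C→HJP adds H, J; CP→Q adds Q; CJ→BFH adds B, F → {B, C, F, H, J, P, Q}.
{Q}⁺: Q→BCH adds B, C, H; C→HJP adds J, P; CJ→BFH adds F → {B, C, F, H, J, P, Q}.
Any other superkey contains one of these as a subset, so there are no further candidate keys.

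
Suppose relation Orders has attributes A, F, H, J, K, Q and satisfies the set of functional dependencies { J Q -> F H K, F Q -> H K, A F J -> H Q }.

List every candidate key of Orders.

Attributes A, J never appear on any right-hand side, so every candidate key must contain {A, J}.
{A, J}⁺ = {A, J}, which is not all of the schema, so we must add further attributes.
{A, F, J}⁺: AFJ→HQ adds H, Q; JQ→FHK adds K → {A, F, H, J, K, Q}. Minimal: {F, J}⁺ = {F, J}; {A, J}⁺ = {A, J}; {A, F}⁺ = {A, F} — none reach the full schema.
{A, J, Q}⁺: JQ→FHK adds F, H, K → {A, F, H, J, K, Q}. Minimal: {J, Q}⁺ = {F, H, J, K, Q}; {A, Q}⁺ = {A, Q}; {A, J}⁺ = {A, J} — none reach the full schema.
Any other superkey contains one of these as a subset, so there are no further candidate keys.

{A, F, J}, {A, J, Q}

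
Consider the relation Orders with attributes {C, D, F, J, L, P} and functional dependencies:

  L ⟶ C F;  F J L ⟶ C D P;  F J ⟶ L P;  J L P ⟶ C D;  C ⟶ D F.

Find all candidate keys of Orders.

{C, J}, {F, J}, {J, L}

Attribute J never appears on the right-hand side of any dependency, so J must belong to every candidate key.
{J}⁺ = {J}, which is not all of the schema, so we must add further attributes.
{C, J}⁺: C→DF adds D, F; FJ→LP adds L, P → {C, D, F, J, L, P}. Minimal: {J}⁺ = {J}; {C}⁺ = {C, D, F} — none reach the full schema.
{F, J}⁺: FJ→LP adds L, P; JLP→CD adds C, D → {C, D, F, J, L, P}. Minimal: {J}⁺ = {J}; {F}⁺ = {F} — none reach the full schema.
{J, L}⁺: L→CF adds C, F; FJL→CDP adds D, P → {C, D, F, J, L, P}. Minimal: {L}⁺ = {C, D, F, L}; {J}⁺ = {J} — none reach the full schema.
Any other superkey contains one of these as a subset, so there are no further candidate keys.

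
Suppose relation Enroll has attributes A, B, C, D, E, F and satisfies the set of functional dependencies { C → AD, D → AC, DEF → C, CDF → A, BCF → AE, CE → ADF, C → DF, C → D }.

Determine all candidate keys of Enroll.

{B, C}, {B, D}

{B, C}⁺: C→AD adds A, D; C→DF adds F; BCF→AE adds E → {A, B, C, D, E, F}. Minimal: {C}⁺ = {A, C, D, F}; {B}⁺ = {B} — none reach the full schema.
{B, D}⁺: D→AC adds A, C; C→DF adds F; BCF→AE adds E → {A, B, C, D, E, F}. Minimal: {D}⁺ = {A, C, D, F}; {B}⁺ = {B} — none reach the full schema.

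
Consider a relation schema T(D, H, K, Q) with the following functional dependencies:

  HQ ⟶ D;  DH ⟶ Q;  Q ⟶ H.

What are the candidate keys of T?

Attribute K never appears on the right-hand side of any dependency, so K must belong to every candidate key.
{K}⁺ = {K}, which is not all of the schema, so we must add further attributes.
{K, Q}⁺: Q→H adds H; HQ→D adds D → {D, H, K, Q}. Minimal: {Q}⁺ = {D, H, Q}; {K}⁺ = {K} — none reach the full schema.
{D, H, K}⁺: DH→Q adds Q → {D, H, K, Q}. Minimal: {H, K}⁺ = {H, K}; {D, K}⁺ = {D, K}; {D, H}⁺ = {D, H, Q} — none reach the full schema.

KQ, DHK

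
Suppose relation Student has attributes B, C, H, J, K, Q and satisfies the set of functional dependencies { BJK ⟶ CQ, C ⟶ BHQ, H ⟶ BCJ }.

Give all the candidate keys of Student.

CK; HK; BJK

Attribute K never appears on the right-hand side of any dependency, so K must belong to every candidate key.
{K}⁺ = {K}, which is not all of the schema, so we must add further attributes.
{C, K}⁺: C→BHQ adds B, H, Q; H→BCJ adds J → {B, C, H, J, K, Q}.
{H, K}⁺: H→BCJ adds B, C, J; BJK→CQ adds Q → {B, C, H, J, K, Q}.
{B, J, K}⁺: BJK→CQ adds C, Q; C→BHQ adds H → {B, C, H, J, K, Q}.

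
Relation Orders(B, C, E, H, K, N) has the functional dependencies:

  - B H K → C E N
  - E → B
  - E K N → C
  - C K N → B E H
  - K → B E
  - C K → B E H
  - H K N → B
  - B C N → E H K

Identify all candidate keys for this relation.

{C, K}⁺: K→BE adds B, E; CK→BEH adds H; BHK→CEN adds N → {B, C, E, H, K, N}. Minimal: {K}⁺ = {B, E, K}; {C}⁺ = {C} — none reach the full schema.
{H, K}⁺: K→BE adds B, E; BHK→CEN adds C, N → {B, C, E, H, K, N}. Minimal: {K}⁺ = {B, E, K}; {H}⁺ = {H} — none reach the full schema.
{K, N}⁺: K→BE adds B, E; EKN→C adds C; CKN→BEH adds H → {B, C, E, H, K, N}. Minimal: {N}⁺ = {N}; {K}⁺ = {B, E, K} — none reach the full schema.
{B, C, N}⁺: BCN→EHK adds E, H, K → {B, C, E, H, K, N}. Minimal: {C, N}⁺ = {C, N}; {B, N}⁺ = {B, N}; {B, C}⁺ = {B, C} — none reach the full schema.
{C, E, N}⁺: E→B adds B; BCN→EHK adds H, K → {B, C, E, H, K, N}. Minimal: {E, N}⁺ = {B, E, N}; {C, N}⁺ = {C, N}; {C, E}⁺ = {B, C, E} — none reach the full schema.
Any other superkey contains one of these as a subset, so there are no further candidate keys.

CK; HK; KN; BCN; CEN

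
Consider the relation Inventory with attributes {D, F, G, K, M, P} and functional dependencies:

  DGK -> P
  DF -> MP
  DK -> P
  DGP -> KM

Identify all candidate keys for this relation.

{D, F, G}⁺: DF→MP adds M, P; DGP→KM adds K → {D, F, G, K, M, P}. Minimal: {F, G}⁺ = {F, G}; {D, G}⁺ = {D, G}; {D, F}⁺ = {D, F, M, P} — none reach the full schema.

{D, F, G}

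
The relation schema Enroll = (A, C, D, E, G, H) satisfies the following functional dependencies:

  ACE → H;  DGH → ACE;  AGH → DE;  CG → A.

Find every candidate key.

Attribute G never appears on the right-hand side of any dependency, so G must belong to every candidate key.
{G}⁺ = {G}, which is not all of the schema, so we must add further attributes.
{A, G, H}⁺: AGH→DE adds D, E; DGH→ACE adds C → {A, C, D, E, G, H}.
{C, E, G}⁺: CG→A adds A; ACE→H adds H; AGH→DE adds D → {A, C, D, E, G, H}.
{C, G, H}⁺: CG→A adds A; AGH→DE adds D, E → {A, C, D, E, G, H}.
{D, G, H}⁺: DGH→ACE adds A, C, E → {A, C, D, E, G, H}.

{A, G, H}, {C, E, G}, {C, G, H}, {D, G, H}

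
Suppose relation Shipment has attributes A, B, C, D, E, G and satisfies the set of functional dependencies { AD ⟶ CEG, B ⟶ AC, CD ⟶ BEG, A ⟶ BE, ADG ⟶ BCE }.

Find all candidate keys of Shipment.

{A, D}⁺: AD→CEG adds C, E, G; CD→BEG adds B → {A, B, C, D, E, G}.
{B, D}⁺: B→AC adds A, C; CD→BEG adds E, G → {A, B, C, D, E, G}.
{C, D}⁺: CD→BEG adds B, E, G; B→AC adds A → {A, B, C, D, E, G}.

{A, D}, {B, D}, {C, D}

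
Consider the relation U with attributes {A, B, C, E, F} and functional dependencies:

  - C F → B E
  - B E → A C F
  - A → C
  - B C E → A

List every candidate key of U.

(A, F), (B, E), (C, F)

{A, F}⁺: A→C adds C; CF→BE adds B, E → {A, B, C, E, F}. Minimal: {F}⁺ = {F}; {A}⁺ = {A, C} — none reach the full schema.
{B, E}⁺: BE→ACF adds A, C, F → {A, B, C, E, F}. Minimal: {E}⁺ = {E}; {B}⁺ = {B} — none reach the full schema.
{C, F}⁺: CF→BE adds B, E; BE→ACF adds A → {A, B, C, E, F}. Minimal: {F}⁺ = {F}; {C}⁺ = {C} — none reach the full schema.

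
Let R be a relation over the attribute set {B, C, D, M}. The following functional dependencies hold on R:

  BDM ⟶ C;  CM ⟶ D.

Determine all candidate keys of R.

{B, C, M}, {B, D, M}

{B, C, M}⁺: CM→D adds D → {B, C, D, M}. Minimal: {C, M}⁺ = {C, D, M}; {B, M}⁺ = {B, M}; {B, C}⁺ = {B, C} — none reach the full schema.
{B, D, M}⁺: BDM→C adds C → {B, C, D, M}. Minimal: {D, M}⁺ = {D, M}; {B, M}⁺ = {B, M}; {B, D}⁺ = {B, D} — none reach the full schema.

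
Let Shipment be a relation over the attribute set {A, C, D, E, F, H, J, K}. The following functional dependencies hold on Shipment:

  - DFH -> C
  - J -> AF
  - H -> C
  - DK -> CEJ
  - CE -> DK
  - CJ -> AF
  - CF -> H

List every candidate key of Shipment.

{C, E}⁺: CE→DK adds D, K; DK→CEJ adds J; CJ→AF adds A, F; CF→H adds H → {A, C, D, E, F, H, J, K}. Minimal: {E}⁺ = {E}; {C}⁺ = {C} — none reach the full schema.
{D, K}⁺: DK→CEJ adds C, E, J; CJ→AF adds A, F; CF→H adds H → {A, C, D, E, F, H, J, K}. Minimal: {K}⁺ = {K}; {D}⁺ = {D} — none reach the full schema.
{E, H}⁺: H→C adds C; CE→DK adds D, K; DK→CEJ adds J; CJ→AF adds A, F → {A, C, D, E, F, H, J, K}. Minimal: {H}⁺ = {C, H}; {E}⁺ = {E} — none reach the full schema.

CE, DK, EH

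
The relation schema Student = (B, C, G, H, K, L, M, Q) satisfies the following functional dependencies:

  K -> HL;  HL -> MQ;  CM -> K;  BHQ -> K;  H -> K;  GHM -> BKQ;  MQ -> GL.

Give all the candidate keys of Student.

Attribute C never appears on the right-hand side of any dependency, so C must belong to every candidate key.
{C}⁺ = {C}, which is not all of the schema, so we must add further attributes.
{C, H}⁺: H→K adds K; K→HL adds L; HL→MQ adds M, Q; MQ→GL adds G; GHM→BKQ adds B → {B, C, G, H, K, L, M, Q}. Minimal: {H}⁺ = {B, G, H, K, L, M, Q}; {C}⁺ = {C} — none reach the full schema.
{C, K}⁺: K→HL adds H, L; HL→MQ adds M, Q; MQ→GL adds G; GHM→BKQ adds B → {B, C, G, H, K, L, M, Q}. Minimal: {K}⁺ = {B, G, H, K, L, M, Q}; {C}⁺ = {C} — none reach the full schema.
{C, M}⁺: CM→K adds K; K→HL adds H, L; HL→MQ adds Q; MQ→GL adds G; GHM→BKQ adds B → {B, C, G, H, K, L, M, Q}. Minimal: {M}⁺ = {M}; {C}⁺ = {C} — none reach the full schema.
Any other superkey contains one of these as a subset, so there are no further candidate keys.

{C, H}, {C, K}, {C, M}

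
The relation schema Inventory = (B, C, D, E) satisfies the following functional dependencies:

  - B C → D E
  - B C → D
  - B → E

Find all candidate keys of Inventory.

BC

{B, C}⁺: BC→DE adds D, E → {B, C, D, E}. Minimal: {C}⁺ = {C}; {B}⁺ = {B, E} — none reach the full schema.
No other minimal superkey exists.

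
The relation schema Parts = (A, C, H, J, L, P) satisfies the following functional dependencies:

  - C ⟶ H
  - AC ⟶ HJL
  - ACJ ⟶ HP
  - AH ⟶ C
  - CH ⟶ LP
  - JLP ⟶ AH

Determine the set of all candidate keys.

{A, C}⁺: C→H adds H; AC→HJL adds J, L; ACJ→HP adds P → {A, C, H, J, L, P}. Minimal: {C}⁺ = {C, H, L, P}; {A}⁺ = {A} — none reach the full schema.
{A, H}⁺: AH→C adds C; CH→LP adds L, P; AC→HJL adds J → {A, C, H, J, L, P}. Minimal: {H}⁺ = {H}; {A}⁺ = {A} — none reach the full schema.
{C, J}⁺: C→H adds H; CH→LP adds L, P; JLP→AH adds A → {A, C, H, J, L, P}. Minimal: {J}⁺ = {J}; {C}⁺ = {C, H, L, P} — none reach the full schema.
{J, L, P}⁺: JLP→AH adds A, H; AH→C adds C → {A, C, H, J, L, P}. Minimal: {L, P}⁺ = {L, P}; {J, P}⁺ = {J, P}; {J, L}⁺ = {J, L} — none reach the full schema.

AC; AH; CJ; JLP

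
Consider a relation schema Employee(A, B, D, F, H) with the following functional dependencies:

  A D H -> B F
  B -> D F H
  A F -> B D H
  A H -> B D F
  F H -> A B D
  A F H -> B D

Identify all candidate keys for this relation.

{B}⁺: B→DFH adds D, F, H; FH→ABD adds A → {A, B, D, F, H}.
{A, F}⁺: AF→BDH adds B, D, H → {A, B, D, F, H}. Minimal: {F}⁺ = {F}; {A}⁺ = {A} — none reach the full schema.
{A, H}⁺: AH→BDF adds B, D, F → {A, B, D, F, H}. Minimal: {H}⁺ = {H}; {A}⁺ = {A} — none reach the full schema.
{F, H}⁺: FH→ABD adds A, B, D → {A, B, D, F, H}. Minimal: {H}⁺ = {H}; {F}⁺ = {F} — none reach the full schema.
Any other superkey contains one of these as a subset, so there are no further candidate keys.

{B}, {A, F}, {A, H}, {F, H}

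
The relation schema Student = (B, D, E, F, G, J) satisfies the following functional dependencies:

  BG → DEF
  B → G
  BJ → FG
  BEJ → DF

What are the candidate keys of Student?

{B, J}

Attributes B, J never appear on any right-hand side, so every candidate key must contain {B, J}.
{B, J}⁺ = {B, D, E, F, G, J}, which is all of the schema, so {B, J} is the only candidate key.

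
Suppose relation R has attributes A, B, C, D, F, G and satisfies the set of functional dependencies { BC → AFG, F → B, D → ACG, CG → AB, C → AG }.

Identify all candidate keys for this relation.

(D)

Attribute D never appears on the right-hand side of any dependency, so D must belong to every candidate key.
{D}⁺ = {A, B, C, D, F, G}, which is all of the schema, so {D} is the only candidate key.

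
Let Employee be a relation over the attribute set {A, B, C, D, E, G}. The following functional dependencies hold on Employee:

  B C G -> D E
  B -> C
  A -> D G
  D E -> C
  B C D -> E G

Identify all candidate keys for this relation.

AB

Attributes A, B never appear on any right-hand side, so every candidate key must contain {A, B}.
{A, B}⁺ = {A, B, C, D, E, G}, which is all of the schema, so {A, B} is the only candidate key.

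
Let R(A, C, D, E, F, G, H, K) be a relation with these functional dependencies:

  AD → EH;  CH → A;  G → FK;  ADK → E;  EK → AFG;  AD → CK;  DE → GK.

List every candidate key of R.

Attribute D never appears on the right-hand side of any dependency, so D must belong to every candidate key.
{D}⁺ = {D}, which is not all of the schema, so we must add further attributes.
{A, D}⁺: AD→EH adds E, H; AD→CK adds C, K; DE→GK adds G; G→FK adds F → {A, C, D, E, F, G, H, K}. Minimal: {D}⁺ = {D}; {A}⁺ = {A} — none reach the full schema.
{D, E}⁺: DE→GK adds G, K; G→FK adds F; EK→AFG adds A; AD→CK adds C; AD→EH adds H → {A, C, D, E, F, G, H, K}. Minimal: {E}⁺ = {E}; {D}⁺ = {D} — none reach the full schema.
{C, D, H}⁺: CH→A adds A; AD→CK adds K; AD→EH adds E; EK→AFG adds F, G → {A, C, D, E, F, G, H, K}. Minimal: {D, H}⁺ = {D, H}; {C, H}⁺ = {A, C, H}; {C, D}⁺ = {C, D} — none reach the full schema.

{A, D}; {D, E}; {C, D, H}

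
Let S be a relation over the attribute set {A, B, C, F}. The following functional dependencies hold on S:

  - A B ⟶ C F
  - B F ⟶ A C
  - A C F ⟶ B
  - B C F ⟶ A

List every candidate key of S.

{A, B}⁺: AB→CF adds C, F → {A, B, C, F}.
{B, F}⁺: BF→AC adds A, C → {A, B, C, F}.
{A, C, F}⁺: ACF→B adds B → {A, B, C, F}.

{A, B}, {B, F}, {A, C, F}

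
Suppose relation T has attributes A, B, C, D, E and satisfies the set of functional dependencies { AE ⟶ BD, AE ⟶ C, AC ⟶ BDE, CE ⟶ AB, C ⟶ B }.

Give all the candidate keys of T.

{A, C}; {A, E}; {C, E}

{A, C}⁺: AC→BDE adds B, D, E → {A, B, C, D, E}. Minimal: {C}⁺ = {B, C}; {A}⁺ = {A} — none reach the full schema.
{A, E}⁺: AE→BD adds B, D; AE→C adds C → {A, B, C, D, E}. Minimal: {E}⁺ = {E}; {A}⁺ = {A} — none reach the full schema.
{C, E}⁺: CE→AB adds A, B; AE→BD adds D → {A, B, C, D, E}. Minimal: {E}⁺ = {E}; {C}⁺ = {B, C} — none reach the full schema.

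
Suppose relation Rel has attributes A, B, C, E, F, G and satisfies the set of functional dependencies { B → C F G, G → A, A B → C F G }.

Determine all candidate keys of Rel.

Attributes B, E never appear on any right-hand side, so every candidate key must contain {B, E}.
{B, E}⁺ = {A, B, C, E, F, G}, which is all of the schema, so {B, E} is the only candidate key.

(B, E)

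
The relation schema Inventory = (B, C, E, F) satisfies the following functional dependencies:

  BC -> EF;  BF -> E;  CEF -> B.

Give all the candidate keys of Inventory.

BC; CEF

Attribute C never appears on the right-hand side of any dependency, so C must belong to every candidate key.
{C}⁺ = {C}, which is not all of the schema, so we must add further attributes.
{B, C}⁺: BC→EF adds E, F → {B, C, E, F}. Minimal: {C}⁺ = {C}; {B}⁺ = {B} — none reach the full schema.
{C, E, F}⁺: CEF→B adds B → {B, C, E, F}. Minimal: {E, F}⁺ = {E, F}; {C, F}⁺ = {C, F}; {C, E}⁺ = {C, E} — none reach the full schema.
Any other superkey contains one of these as a subset, so there are no further candidate keys.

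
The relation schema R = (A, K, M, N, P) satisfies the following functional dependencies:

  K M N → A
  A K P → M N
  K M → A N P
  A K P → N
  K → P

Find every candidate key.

{A, K}; {K, M}

Attribute K never appears on the right-hand side of any dependency, so K must belong to every candidate key.
{K}⁺ = {K, P}, which is not all of the schema, so we must add further attributes.
{A, K}⁺: K→P adds P; AKP→MN adds M, N → {A, K, M, N, P}.
{K, M}⁺: KM→ANP adds A, N, P → {A, K, M, N, P}.
Any other superkey contains one of these as a subset, so there are no further candidate keys.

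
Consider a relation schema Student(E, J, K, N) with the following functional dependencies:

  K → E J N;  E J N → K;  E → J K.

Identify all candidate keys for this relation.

(E); (K)

{E}⁺: E→JK adds J, K; K→EJN adds N → {E, J, K, N}.
{K}⁺: K→EJN adds E, J, N → {E, J, K, N}.
Any other superkey contains one of these as a subset, so there are no further candidate keys.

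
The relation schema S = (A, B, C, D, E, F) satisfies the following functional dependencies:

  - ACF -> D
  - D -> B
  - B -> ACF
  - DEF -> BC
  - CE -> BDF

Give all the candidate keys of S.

Attribute E never appears on the right-hand side of any dependency, so E must belong to every candidate key.
{E}⁺ = {E}, which is not all of the schema, so we must add further attributes.
{B, E}⁺: B→ACF adds A, C, F; CE→BDF adds D → {A, B, C, D, E, F}.
{C, E}⁺: CE→BDF adds B, D, F; B→ACF adds A → {A, B, C, D, E, F}.
{D, E}⁺: D→B adds B; B→ACF adds A, C, F → {A, B, C, D, E, F}.

{B, E}, {C, E}, {D, E}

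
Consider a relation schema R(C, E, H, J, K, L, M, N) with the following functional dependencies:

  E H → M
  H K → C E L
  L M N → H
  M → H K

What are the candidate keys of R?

Attributes J, N never appear on any right-hand side, so every candidate key must contain {J, N}.
{J, N}⁺ = {J, N}, which is not all of the schema, so we must add further attributes.
{J, M, N}⁺: M→HK adds H, K; HK→CEL adds C, E, L → {C, E, H, J, K, L, M, N}.
{E, H, J, N}⁺: EH→M adds M; M→HK adds K; HK→CEL adds C, L → {C, E, H, J, K, L, M, N}.
{H, J, K, N}⁺: HK→CEL adds C, E, L; EH→M adds M → {C, E, H, J, K, L, M, N}.
Any other superkey contains one of these as a subset, so there are no further candidate keys.

{J, M, N}, {E, H, J, N}, {H, J, K, N}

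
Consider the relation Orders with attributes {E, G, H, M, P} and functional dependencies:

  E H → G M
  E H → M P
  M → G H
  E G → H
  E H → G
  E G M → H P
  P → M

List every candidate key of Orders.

Attribute E never appears on the right-hand side of any dependency, so E must belong to every candidate key.
{E}⁺ = {E}, which is not all of the schema, so we must add further attributes.
{E, G}⁺: EG→H adds H; EH→GM adds M; EH→MP adds P → {E, G, H, M, P}. Minimal: {G}⁺ = {G}; {E}⁺ = {E} — none reach the full schema.
{E, H}⁺: EH→GM adds G, M; EH→MP adds P → {E, G, H, M, P}. Minimal: {H}⁺ = {H}; {E}⁺ = {E} — none reach the full schema.
{E, M}⁺: M→GH adds G, H; EGM→HP adds P → {E, G, H, M, P}. Minimal: {M}⁺ = {G, H, M}; {E}⁺ = {E} — none reach the full schema.
{E, P}⁺: P→M adds M; M→GH adds G, H → {E, G, H, M, P}. Minimal: {P}⁺ = {G, H, M, P}; {E}⁺ = {E} — none reach the full schema.
Any other superkey contains one of these as a subset, so there are no further candidate keys.

{E, G}, {E, H}, {E, M}, {E, P}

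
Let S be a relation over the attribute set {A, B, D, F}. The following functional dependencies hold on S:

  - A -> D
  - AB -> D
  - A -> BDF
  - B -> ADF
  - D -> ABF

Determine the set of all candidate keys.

{A}⁺: A→D adds D; A→BDF adds B, F → {A, B, D, F}.
{B}⁺: B→ADF adds A, D, F → {A, B, D, F}.
{D}⁺: D→ABF adds A, B, F → {A, B, D, F}.

A, B, D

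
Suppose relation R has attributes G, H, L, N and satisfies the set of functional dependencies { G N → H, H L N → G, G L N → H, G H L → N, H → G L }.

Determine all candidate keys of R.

{H}⁺: H→GL adds G, L; GHL→N adds N → {G, H, L, N}.
{G, N}⁺: GN→H adds H; H→GL adds L → {G, H, L, N}.

{H}, {G, N}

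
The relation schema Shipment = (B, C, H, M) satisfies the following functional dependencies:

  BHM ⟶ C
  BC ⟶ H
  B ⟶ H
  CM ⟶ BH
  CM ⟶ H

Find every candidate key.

Attribute M never appears on the right-hand side of any dependency, so M must belong to every candidate key.
{M}⁺ = {M}, which is not all of the schema, so we must add further attributes.
{B, M}⁺: B→H adds H; BHM→C adds C → {B, C, H, M}. Minimal: {M}⁺ = {M}; {B}⁺ = {B, H} — none reach the full schema.
{C, M}⁺: CM→BH adds B, H → {B, C, H, M}. Minimal: {M}⁺ = {M}; {C}⁺ = {C} — none reach the full schema.
Any other superkey contains one of these as a subset, so there are no further candidate keys.

(B, M), (C, M)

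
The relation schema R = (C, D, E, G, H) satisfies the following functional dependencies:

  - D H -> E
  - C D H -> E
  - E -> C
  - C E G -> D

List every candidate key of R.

{D, G, H}⁺: DH→E adds E; E→C adds C → {C, D, E, G, H}.
{E, G, H}⁺: E→C adds C; CEG→D adds D → {C, D, E, G, H}.

{D, G, H}, {E, G, H}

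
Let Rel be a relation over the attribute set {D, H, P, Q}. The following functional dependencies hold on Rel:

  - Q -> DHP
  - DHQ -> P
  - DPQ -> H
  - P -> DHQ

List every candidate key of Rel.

{P}⁺: P→DHQ adds D, H, Q → {D, H, P, Q}.
{Q}⁺: Q→DHP adds D, H, P → {D, H, P, Q}.
Any other superkey contains one of these as a subset, so there are no further candidate keys.

P, Q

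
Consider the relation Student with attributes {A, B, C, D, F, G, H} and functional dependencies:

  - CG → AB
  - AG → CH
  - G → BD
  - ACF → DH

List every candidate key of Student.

{A, F, G}, {C, F, G}

{A, F, G}⁺: AG→CH adds C, H; G→BD adds B, D → {A, B, C, D, F, G, H}.
{C, F, G}⁺: CG→AB adds A, B; AG→CH adds H; G→BD adds D → {A, B, C, D, F, G, H}.
Any other superkey contains one of these as a subset, so there are no further candidate keys.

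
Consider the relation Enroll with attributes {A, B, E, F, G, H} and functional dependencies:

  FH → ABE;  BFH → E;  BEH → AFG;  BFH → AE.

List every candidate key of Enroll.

Attribute H never appears on the right-hand side of any dependency, so H must belong to every candidate key.
{H}⁺ = {H}, which is not all of the schema, so we must add further attributes.
{F, H}⁺: FH→ABE adds A, B, E; BEH→AFG adds G → {A, B, E, F, G, H}. Minimal: {H}⁺ = {H}; {F}⁺ = {F} — none reach the full schema.
{B, E, H}⁺: BEH→AFG adds A, F, G → {A, B, E, F, G, H}. Minimal: {E, H}⁺ = {E, H}; {B, H}⁺ = {B, H}; {B, E}⁺ = {B, E} — none reach the full schema.

{F, H}; {B, E, H}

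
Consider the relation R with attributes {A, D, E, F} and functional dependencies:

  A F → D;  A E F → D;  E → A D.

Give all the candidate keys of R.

{E, F}

{E, F}⁺: E→AD adds A, D → {A, D, E, F}.
No other minimal superkey exists.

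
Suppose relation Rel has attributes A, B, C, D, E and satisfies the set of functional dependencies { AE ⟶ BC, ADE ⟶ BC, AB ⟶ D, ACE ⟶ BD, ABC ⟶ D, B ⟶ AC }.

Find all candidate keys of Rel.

Attribute E never appears on the right-hand side of any dependency, so E must belong to every candidate key.
{E}⁺ = {E}, which is not all of the schema, so we must add further attributes.
{A, E}⁺: AE→BC adds B, C; AB→D adds D → {A, B, C, D, E}. Minimal: {E}⁺ = {E}; {A}⁺ = {A} — none reach the full schema.
{B, E}⁺: B→AC adds A, C; AB→D adds D → {A, B, C, D, E}. Minimal: {E}⁺ = {E}; {B}⁺ = {A, B, C, D} — none reach the full schema.
Any other superkey contains one of these as a subset, so there are no further candidate keys.

(A, E), (B, E)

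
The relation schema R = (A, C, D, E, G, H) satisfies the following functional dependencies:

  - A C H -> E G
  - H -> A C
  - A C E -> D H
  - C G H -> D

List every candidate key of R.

H, ACE

{H}⁺: H→AC adds A, C; ACH→EG adds E, G; ACE→DH adds D → {A, C, D, E, G, H}.
{A, C, E}⁺: ACE→DH adds D, H; ACH→EG adds G → {A, C, D, E, G, H}. Minimal: {C, E}⁺ = {C, E}; {A, E}⁺ = {A, E}; {A, C}⁺ = {A, C} — none reach the full schema.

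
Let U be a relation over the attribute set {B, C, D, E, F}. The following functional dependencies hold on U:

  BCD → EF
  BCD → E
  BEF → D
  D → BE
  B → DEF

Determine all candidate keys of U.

Attribute C never appears on the right-hand side of any dependency, so C must belong to every candidate key.
{C}⁺ = {C}, which is not all of the schema, so we must add further attributes.
{B, C}⁺: B→DEF adds D, E, F → {B, C, D, E, F}. Minimal: {C}⁺ = {C}; {B}⁺ = {B, D, E, F} — none reach the full schema.
{C, D}⁺: D→BE adds B, E; B→DEF adds F → {B, C, D, E, F}. Minimal: {D}⁺ = {B, D, E, F}; {C}⁺ = {C} — none reach the full schema.
Any other superkey contains one of these as a subset, so there are no further candidate keys.

BC, CD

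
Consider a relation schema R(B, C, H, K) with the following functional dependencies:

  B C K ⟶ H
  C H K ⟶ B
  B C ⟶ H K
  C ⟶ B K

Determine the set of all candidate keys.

C

Attribute C never appears on the right-hand side of any dependency, so C must belong to every candidate key.
{C}⁺ = {B, C, H, K}, which is all of the schema, so {C} is the only candidate key.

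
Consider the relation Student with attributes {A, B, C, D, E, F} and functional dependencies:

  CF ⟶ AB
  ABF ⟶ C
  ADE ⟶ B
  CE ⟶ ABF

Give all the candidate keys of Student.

Attributes D, E never appear on any right-hand side, so every candidate key must contain {D, E}.
{D, E}⁺ = {D, E}, which is not all of the schema, so we must add further attributes.
{C, D, E}⁺: CE→ABF adds A, B, F → {A, B, C, D, E, F}. Minimal: {D, E}⁺ = {D, E}; {C, E}⁺ = {A, B, C, E, F}; {C, D}⁺ = {C, D} — none reach the full schema.
{A, D, E, F}⁺: ADE→B adds B; ABF→C adds C → {A, B, C, D, E, F}. Minimal: {D, E, F}⁺ = {D, E, F}; {A, E, F}⁺ = {A, E, F}; {A, D, F}⁺ = {A, D, F}; … — none reach the full schema.
Any other superkey contains one of these as a subset, so there are no further candidate keys.

{C, D, E}, {A, D, E, F}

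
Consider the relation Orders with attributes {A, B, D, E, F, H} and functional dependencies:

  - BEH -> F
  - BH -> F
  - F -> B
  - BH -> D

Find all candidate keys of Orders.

{A, B, E, H}; {A, E, F, H}

Attributes A, E, H never appear on any right-hand side, so every candidate key must contain {A, E, H}.
{A, E, H}⁺ = {A, E, H}, which is not all of the schema, so we must add further attributes.
{A, B, E, H}⁺: BEH→F adds F; BH→D adds D → {A, B, D, E, F, H}. Minimal: {B, E, H}⁺ = {B, D, E, F, H}; {A, E, H}⁺ = {A, E, H}; {A, B, H}⁺ = {A, B, D, F, H}; … — none reach the full schema.
{A, E, F, H}⁺: F→B adds B; BH→D adds D → {A, B, D, E, F, H}. Minimal: {E, F, H}⁺ = {B, D, E, F, H}; {A, F, H}⁺ = {A, B, D, F, H}; {A, E, H}⁺ = {A, E, H}; … — none reach the full schema.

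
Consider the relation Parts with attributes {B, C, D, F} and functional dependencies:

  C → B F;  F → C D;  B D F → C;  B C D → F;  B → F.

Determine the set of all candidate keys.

{B}⁺: B→F adds F; F→CD adds C, D → {B, C, D, F}.
{C}⁺: C→BF adds B, F; F→CD adds D → {B, C, D, F}.
{F}⁺: F→CD adds C, D; C→BF adds B → {B, C, D, F}.
Any other superkey contains one of these as a subset, so there are no further candidate keys.

(B); (C); (F)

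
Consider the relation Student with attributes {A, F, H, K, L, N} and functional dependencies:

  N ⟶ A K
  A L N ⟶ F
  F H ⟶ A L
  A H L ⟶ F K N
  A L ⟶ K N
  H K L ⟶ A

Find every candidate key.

{F, H}⁺: FH→AL adds A, L; AHL→FKN adds K, N → {A, F, H, K, L, N}. Minimal: {H}⁺ = {H}; {F}⁺ = {F} — none reach the full schema.
{A, H, L}⁺: AHL→FKN adds F, K, N → {A, F, H, K, L, N}. Minimal: {H, L}⁺ = {H, L}; {A, L}⁺ = {A, F, K, L, N}; {A, H}⁺ = {A, H} — none reach the full schema.
{H, K, L}⁺: HKL→A adds A; AHL→FKN adds F, N → {A, F, H, K, L, N}. Minimal: {K, L}⁺ = {K, L}; {H, L}⁺ = {H, L}; {H, K}⁺ = {H, K} — none reach the full schema.
{H, L, N}⁺: N→AK adds A, K; ALN→F adds F → {A, F, H, K, L, N}. Minimal: {L, N}⁺ = {A, F, K, L, N}; {H, N}⁺ = {A, H, K, N}; {H, L}⁺ = {H, L} — none reach the full schema.
Any other superkey contains one of these as a subset, so there are no further candidate keys.

{F, H}, {A, H, L}, {H, K, L}, {H, L, N}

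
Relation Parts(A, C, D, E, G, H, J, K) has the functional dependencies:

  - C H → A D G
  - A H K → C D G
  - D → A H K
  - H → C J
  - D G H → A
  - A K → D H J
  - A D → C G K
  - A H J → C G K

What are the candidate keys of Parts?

Attribute E never appears on the right-hand side of any dependency, so E must belong to every candidate key.
{E}⁺ = {E}, which is not all of the schema, so we must add further attributes.
{D, E}⁺: D→AHK adds A, H, K; H→CJ adds C, J; AD→CGK adds G → {A, C, D, E, G, H, J, K}.
{E, H}⁺: H→CJ adds C, J; CH→ADG adds A, D, G; D→AHK adds K → {A, C, D, E, G, H, J, K}.
{A, E, K}⁺: AK→DHJ adds D, H, J; AD→CGK adds C, G → {A, C, D, E, G, H, J, K}.

DE, EH, AEK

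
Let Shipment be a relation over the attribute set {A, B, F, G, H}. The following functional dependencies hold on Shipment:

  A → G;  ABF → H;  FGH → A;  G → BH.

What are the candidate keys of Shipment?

(A, F), (F, G)

Attribute F never appears on the right-hand side of any dependency, so F must belong to every candidate key.
{F}⁺ = {F}, which is not all of the schema, so we must add further attributes.
{A, F}⁺: A→G adds G; G→BH adds B, H → {A, B, F, G, H}.
{F, G}⁺: G→BH adds B, H; FGH→A adds A → {A, B, F, G, H}.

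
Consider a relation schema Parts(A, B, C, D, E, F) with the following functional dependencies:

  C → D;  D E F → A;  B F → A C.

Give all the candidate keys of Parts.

{B, E, F}

Attributes B, E, F never appear on any right-hand side, so every candidate key must contain {B, E, F}.
{B, E, F}⁺ = {A, B, C, D, E, F}, which is all of the schema, so {B, E, F} is the only candidate key.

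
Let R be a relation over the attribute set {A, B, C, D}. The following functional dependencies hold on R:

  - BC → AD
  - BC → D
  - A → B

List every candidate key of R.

Attribute C never appears on the right-hand side of any dependency, so C must belong to every candidate key.
{C}⁺ = {C}, which is not all of the schema, so we must add further attributes.
{A, C}⁺: A→B adds B; BC→AD adds D → {A, B, C, D}.
{B, C}⁺: BC→AD adds A, D → {A, B, C, D}.

{A, C}, {B, C}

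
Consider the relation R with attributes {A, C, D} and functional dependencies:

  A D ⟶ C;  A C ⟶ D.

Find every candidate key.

Attribute A never appears on the right-hand side of any dependency, so A must belong to every candidate key.
{A}⁺ = {A}, which is not all of the schema, so we must add further attributes.
{A, C}⁺: AC→D adds D → {A, C, D}. Minimal: {C}⁺ = {C}; {A}⁺ = {A} — none reach the full schema.
{A, D}⁺: AD→C adds C → {A, C, D}. Minimal: {D}⁺ = {D}; {A}⁺ = {A} — none reach the full schema.

{A, C}; {A, D}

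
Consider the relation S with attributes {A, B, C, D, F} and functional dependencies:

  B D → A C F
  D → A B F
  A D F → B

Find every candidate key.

{D}

Attribute D never appears on the right-hand side of any dependency, so D must belong to every candidate key.
{D}⁺ = {A, B, C, D, F}, which is all of the schema, so {D} is the only candidate key.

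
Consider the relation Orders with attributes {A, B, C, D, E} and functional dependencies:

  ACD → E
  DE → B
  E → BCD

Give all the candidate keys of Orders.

{A, E}; {A, C, D}

Attribute A never appears on the right-hand side of any dependency, so A must belong to every candidate key.
{A}⁺ = {A}, which is not all of the schema, so we must add further attributes.
{A, E}⁺: E→BCD adds B, C, D → {A, B, C, D, E}. Minimal: {E}⁺ = {B, C, D, E}; {A}⁺ = {A} — none reach the full schema.
{A, C, D}⁺: ACD→E adds E; DE→B adds B → {A, B, C, D, E}. Minimal: {C, D}⁺ = {C, D}; {A, D}⁺ = {A, D}; {A, C}⁺ = {A, C} — none reach the full schema.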